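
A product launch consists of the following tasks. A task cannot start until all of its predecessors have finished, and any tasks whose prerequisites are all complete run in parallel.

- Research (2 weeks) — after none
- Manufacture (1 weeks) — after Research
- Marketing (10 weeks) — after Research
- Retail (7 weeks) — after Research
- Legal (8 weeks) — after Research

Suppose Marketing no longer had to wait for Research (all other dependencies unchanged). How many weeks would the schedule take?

Before: longest chain Research→Marketing = 2+10 = 12, finish 12.
Without Research→Marketing, Marketing's earliest start moves from 2 to 0.
After: Research→Legal = 2+8 = 10 → 10 weeks.

10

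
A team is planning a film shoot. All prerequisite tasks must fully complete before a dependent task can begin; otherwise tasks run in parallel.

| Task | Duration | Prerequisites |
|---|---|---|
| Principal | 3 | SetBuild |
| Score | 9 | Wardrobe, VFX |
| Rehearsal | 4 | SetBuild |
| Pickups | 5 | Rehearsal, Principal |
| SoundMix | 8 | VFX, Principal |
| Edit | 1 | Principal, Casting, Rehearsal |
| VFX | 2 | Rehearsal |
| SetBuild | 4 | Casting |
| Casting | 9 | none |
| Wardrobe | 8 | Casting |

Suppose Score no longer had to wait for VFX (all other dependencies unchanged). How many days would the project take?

With the dependency in place, Casting→SetBuild→Rehearsal→VFX→Score = 9+4+4+2+9 = 28 sets the finish at 28 days.
Without VFX→Score, Score's earliest start moves from 19 to 17.
The longest chain is now Casting→SetBuild→Rehearsal→VFX→SoundMix = 9+4+4+2+8 = 27, so the project takes 27 days.

27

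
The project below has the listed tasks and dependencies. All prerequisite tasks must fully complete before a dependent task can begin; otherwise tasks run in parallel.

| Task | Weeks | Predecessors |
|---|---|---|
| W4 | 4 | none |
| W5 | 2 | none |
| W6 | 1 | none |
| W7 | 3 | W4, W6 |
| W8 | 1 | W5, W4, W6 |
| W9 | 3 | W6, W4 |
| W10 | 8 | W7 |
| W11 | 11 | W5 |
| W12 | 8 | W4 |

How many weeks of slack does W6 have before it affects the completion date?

3

Critical path: W4→W7→W10 = 4+3+8 = 15, so the finish is 15 weeks.
Longest path through W6: 12 weeks (earliest finish 1, latest finish 4).
Float = 15 − 12 = 3.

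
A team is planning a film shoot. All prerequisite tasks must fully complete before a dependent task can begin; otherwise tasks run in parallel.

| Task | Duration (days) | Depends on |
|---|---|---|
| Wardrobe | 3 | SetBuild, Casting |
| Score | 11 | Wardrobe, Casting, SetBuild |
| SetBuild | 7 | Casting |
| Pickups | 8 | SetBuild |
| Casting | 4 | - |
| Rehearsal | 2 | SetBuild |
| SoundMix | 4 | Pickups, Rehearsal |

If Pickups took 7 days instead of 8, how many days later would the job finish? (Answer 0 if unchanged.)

0

Baseline: Casting→SetBuild→Wardrobe→Score = 4+7+3+11 = 25 → 25 days.
Pickups is off the critical path — its longest chain is 23 days, giving 2 of slack.
The critical path is still Casting→SetBuild→Wardrobe→Score; finish is now 25 days.
Change in finish: 25 − 25 = +0 days.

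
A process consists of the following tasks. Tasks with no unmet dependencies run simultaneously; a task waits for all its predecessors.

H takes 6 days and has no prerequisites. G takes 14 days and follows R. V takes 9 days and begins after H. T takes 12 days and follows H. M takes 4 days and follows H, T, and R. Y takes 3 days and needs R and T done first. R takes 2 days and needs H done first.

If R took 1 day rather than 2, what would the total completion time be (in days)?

The binding path is H→R→G = 6+2+14 = 22; finish at 22 days.
R lies on that path, so at 1 day the path becomes 21 days.
New critical path: H→T→M = 6+12+4 = 22 ⇒ 22 days.

22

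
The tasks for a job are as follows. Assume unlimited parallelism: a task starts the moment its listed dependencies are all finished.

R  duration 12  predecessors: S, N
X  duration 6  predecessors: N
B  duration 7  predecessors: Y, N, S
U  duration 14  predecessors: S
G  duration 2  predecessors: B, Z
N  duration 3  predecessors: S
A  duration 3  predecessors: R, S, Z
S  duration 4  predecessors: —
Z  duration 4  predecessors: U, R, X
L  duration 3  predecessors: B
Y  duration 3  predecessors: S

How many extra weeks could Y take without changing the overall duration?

Critical path: S→N→R→Z→A = 4+3+12+4+3 = 26, so the finish is 26 weeks.
Longest path through Y: 17 weeks (earliest finish 7, latest finish 16).
So Y can slip 16 − 7 = 9 weeks.

9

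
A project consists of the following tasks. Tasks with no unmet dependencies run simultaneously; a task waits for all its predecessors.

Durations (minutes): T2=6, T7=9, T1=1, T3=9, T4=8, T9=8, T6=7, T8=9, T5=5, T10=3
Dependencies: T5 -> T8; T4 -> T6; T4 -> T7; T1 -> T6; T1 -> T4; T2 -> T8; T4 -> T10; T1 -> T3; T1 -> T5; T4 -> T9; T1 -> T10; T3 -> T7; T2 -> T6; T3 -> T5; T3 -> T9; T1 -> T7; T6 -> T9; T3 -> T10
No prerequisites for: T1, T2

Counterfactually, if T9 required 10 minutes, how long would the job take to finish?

As given, the longest chain is T1→T4→T6→T9 = 1+8+7+8 = 24, so the finish is 24 minutes.
T9 is on the critical path; changing it to 10 makes that path 26 minutes.
No other chain overtakes it, so the finish is 26 minutes.

26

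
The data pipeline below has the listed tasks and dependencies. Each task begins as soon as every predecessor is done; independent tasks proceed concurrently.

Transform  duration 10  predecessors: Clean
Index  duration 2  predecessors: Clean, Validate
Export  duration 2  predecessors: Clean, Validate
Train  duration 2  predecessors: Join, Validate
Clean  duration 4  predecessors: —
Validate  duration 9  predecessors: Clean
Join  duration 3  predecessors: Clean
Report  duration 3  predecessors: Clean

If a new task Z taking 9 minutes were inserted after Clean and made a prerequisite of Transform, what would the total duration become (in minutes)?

Originally the schedule takes 15 minutes.
With Z inserted, Transform now waits for max(Clean, Z).
New critical path: Clean→Z→Transform = 4+9+10 = 23 ⇒ 23 minutes.

23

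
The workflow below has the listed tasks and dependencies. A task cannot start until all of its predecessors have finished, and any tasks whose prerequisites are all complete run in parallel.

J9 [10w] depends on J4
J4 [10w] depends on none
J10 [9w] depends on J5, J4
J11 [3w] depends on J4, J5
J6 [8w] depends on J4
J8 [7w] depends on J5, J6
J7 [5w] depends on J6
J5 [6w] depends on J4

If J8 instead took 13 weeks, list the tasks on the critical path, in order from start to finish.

Critical path before the change: J4→J6→J8 = 10+8+7 = 25 giving 25 weeks.
Since J8 is critical, the +6 change carries straight to that chain (now 31 weeks).
The critical path is still J4→J6→J8; finish is now 31 weeks.

J4, J6, J8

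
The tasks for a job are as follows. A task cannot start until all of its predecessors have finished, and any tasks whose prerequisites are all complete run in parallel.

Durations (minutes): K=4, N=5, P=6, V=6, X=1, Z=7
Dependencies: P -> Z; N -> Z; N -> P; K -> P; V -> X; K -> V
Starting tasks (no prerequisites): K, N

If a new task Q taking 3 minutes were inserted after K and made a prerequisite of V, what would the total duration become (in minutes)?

Originally the project takes 18 minutes.
With Q inserted, V now waits for max(K, Q).
New critical path: N→P→Z = 5+6+7 = 18 ⇒ 18 minutes.

18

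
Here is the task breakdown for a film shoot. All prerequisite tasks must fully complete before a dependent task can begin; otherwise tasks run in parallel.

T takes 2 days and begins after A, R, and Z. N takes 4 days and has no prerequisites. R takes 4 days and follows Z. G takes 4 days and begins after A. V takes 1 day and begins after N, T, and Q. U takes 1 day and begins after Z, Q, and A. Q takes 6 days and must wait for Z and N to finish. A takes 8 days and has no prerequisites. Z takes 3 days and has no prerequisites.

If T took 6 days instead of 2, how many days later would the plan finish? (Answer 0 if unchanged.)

As given, the longest chain is A→G = 8+4 = 12, so the finish is 12 days.
T is off the critical path — its longest chain is 11 days, giving 1 of slack.
Now A→T→V = 8+6+1 = 15 is longest, so the finish becomes 15 days.
Change in finish: 15 − 12 = +3 days.

3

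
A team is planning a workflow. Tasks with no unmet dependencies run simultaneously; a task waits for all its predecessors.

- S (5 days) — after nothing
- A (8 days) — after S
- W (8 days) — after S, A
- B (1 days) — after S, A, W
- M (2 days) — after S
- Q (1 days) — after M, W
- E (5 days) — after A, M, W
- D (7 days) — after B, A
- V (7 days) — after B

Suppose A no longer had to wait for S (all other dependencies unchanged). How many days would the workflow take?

Before: longest chain S→A→W→B→D = 5+8+8+1+7 = 29, finish 29.
Without S→A, A's earliest start moves from 5 to 0.
The longest chain is now A→W→B→D = 8+8+1+7 = 24, so the workflow takes 24 days.

24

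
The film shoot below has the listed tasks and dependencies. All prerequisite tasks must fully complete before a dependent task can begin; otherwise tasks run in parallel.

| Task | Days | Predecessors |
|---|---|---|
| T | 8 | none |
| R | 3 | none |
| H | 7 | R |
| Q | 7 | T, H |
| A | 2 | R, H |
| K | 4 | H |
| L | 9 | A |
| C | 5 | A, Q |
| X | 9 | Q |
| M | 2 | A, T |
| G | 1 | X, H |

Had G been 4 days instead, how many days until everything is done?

Critical path before the change: R→H→Q→X→G = 3+7+7+9+1 = 27 giving 27 days.
Since G is critical, the +3 change carries straight to that chain (now 30 days).
The critical path is still R→H→Q→X→G; finish is now 30 days.

30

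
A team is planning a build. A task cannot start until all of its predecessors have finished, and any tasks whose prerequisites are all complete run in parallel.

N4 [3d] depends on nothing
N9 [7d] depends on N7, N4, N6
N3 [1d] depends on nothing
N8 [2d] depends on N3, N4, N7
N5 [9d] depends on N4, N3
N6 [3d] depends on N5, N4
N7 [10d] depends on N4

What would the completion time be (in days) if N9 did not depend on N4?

22

With the dependency in place, N4→N5→N6→N9 = 3+9+3+7 = 22 sets the finish at 22 days.
Dropping N4→N9 doesn't change N9's earliest start (15); another predecessor still binds.
After: N4→N5→N6→N9 = 3+9+3+7 = 22 → 22 days.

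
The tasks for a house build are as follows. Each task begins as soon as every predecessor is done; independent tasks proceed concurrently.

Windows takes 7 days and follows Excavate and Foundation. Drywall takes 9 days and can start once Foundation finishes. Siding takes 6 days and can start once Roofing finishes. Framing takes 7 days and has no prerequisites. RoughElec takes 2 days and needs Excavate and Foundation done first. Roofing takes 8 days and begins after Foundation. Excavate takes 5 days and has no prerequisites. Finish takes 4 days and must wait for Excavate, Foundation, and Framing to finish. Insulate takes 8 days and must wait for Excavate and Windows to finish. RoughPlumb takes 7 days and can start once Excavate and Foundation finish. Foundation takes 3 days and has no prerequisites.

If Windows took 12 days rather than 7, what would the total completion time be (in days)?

25

Critical path before the change: Excavate→Windows→Insulate = 5+7+8 = 20 giving 20 days.
Windows lies on that path, so at 12 days the path becomes 25 days.
That remains the longest chain; total 25 days.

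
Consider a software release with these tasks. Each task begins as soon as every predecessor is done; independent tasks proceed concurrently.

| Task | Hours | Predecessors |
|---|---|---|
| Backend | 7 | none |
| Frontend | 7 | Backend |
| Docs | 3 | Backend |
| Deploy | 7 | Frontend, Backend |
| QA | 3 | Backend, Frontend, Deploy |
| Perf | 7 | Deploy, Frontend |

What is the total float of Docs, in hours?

18

Critical path: Backend→Frontend→Deploy→Perf = 7+7+7+7 = 28, so the finish is 28 hours.
The longest chain containing Docs totals 10 hours.
So Docs can slip 28 − 10 = 18 hours.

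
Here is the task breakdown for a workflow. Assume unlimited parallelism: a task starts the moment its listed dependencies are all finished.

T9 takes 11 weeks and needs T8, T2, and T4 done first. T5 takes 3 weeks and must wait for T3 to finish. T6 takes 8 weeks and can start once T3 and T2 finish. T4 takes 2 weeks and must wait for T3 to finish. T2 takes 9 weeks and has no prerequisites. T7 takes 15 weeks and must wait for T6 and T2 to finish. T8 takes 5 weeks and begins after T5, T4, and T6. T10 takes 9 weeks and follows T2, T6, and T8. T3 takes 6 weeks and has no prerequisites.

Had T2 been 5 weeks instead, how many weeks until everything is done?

30

As given, the longest chain is T2→T6→T8→T9 = 9+8+5+11 = 33, so the finish is 33 weeks.
T2 lies on that path, so at 5 weeks the path becomes 29 weeks.
Now T3→T6→T8→T9 = 6+8+5+11 = 30 is longest, so the finish becomes 30 weeks.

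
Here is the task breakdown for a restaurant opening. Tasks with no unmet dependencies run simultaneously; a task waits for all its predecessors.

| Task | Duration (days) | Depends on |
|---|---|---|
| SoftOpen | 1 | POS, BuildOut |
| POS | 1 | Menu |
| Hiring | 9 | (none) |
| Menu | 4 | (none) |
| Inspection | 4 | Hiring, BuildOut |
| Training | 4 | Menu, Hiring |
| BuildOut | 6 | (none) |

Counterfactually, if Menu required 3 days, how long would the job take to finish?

Critical path before the change: Hiring→Training = 9+4 = 13 giving 13 days.
The longest path through Menu is only 8 days, so Menu has float 5.
That remains the longest chain; total 13 days.

13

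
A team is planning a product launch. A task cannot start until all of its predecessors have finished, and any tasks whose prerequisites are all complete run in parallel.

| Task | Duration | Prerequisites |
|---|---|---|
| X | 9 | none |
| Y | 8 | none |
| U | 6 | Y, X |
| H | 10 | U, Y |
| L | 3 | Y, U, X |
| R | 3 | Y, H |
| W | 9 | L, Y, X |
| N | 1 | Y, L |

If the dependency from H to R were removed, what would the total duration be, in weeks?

Original critical path: X→U→H→R = 9+6+10+3 = 28 ⇒ 28 weeks.
Without H→R, R's earliest start moves from 25 to 8.
New critical path: X→U→L→W = 9+6+3+9 = 27 ⇒ 27 weeks.

27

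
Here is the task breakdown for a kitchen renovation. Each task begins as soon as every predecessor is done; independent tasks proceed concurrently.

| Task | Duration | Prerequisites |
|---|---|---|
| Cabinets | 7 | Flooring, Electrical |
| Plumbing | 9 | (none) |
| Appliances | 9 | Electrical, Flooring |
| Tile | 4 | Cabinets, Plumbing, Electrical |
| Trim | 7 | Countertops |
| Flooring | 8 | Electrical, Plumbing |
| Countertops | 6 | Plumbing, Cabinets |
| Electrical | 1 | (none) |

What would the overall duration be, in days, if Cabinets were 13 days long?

43

As given, the longest chain is Plumbing→Flooring→Cabinets→Countertops→Trim = 9+8+7+6+7 = 37, so the finish is 37 days.
Cabinets lies on that path, so at 13 days the path becomes 43 days.
The critical path is still Plumbing→Flooring→Cabinets→Countertops→Trim; finish is now 43 days.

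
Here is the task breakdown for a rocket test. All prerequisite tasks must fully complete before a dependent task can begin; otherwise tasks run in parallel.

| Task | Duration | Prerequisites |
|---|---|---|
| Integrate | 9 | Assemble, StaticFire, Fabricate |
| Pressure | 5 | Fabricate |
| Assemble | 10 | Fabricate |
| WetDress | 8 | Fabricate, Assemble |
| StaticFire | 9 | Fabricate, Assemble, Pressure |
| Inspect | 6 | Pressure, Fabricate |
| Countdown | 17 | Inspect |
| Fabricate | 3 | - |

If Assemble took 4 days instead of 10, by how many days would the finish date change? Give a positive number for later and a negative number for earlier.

0

Actual critical path: Fabricate→Assemble→StaticFire→Integrate = 3+10+9+9 = 31 ⇒ 31 days.
Assemble lies on that path, so at 4 days the path becomes 25 days.
New critical path: Fabricate→Pressure→Inspect→Countdown = 3+5+6+17 = 31 ⇒ 31 days.
Change in finish: 31 − 31 = +0 days.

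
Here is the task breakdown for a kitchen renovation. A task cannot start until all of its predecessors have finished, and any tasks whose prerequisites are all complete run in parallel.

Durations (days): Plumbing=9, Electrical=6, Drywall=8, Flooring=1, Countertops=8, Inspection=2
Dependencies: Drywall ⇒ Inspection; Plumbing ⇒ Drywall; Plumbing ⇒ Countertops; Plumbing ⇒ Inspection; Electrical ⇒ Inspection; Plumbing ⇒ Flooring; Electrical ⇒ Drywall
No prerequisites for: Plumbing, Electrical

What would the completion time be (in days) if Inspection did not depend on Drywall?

17

With the dependency in place, Plumbing→Drywall→Inspection = 9+8+2 = 19 sets the finish at 19 days.
Without Drywall→Inspection, Inspection's earliest start moves from 17 to 9.
The longest chain is now Plumbing→Drywall = 9+8 = 17, so the job takes 17 days.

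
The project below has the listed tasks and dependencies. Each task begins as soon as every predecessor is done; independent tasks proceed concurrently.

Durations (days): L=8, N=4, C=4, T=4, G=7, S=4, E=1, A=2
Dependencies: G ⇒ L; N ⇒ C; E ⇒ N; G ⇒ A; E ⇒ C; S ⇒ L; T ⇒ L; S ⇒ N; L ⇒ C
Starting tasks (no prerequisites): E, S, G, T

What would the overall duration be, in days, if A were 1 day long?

Baseline: G→L→C = 7+8+4 = 19 → 19 days.
A has 10 days of float (longest path through it is 9).
No other chain overtakes it, so the finish is 19 days.

19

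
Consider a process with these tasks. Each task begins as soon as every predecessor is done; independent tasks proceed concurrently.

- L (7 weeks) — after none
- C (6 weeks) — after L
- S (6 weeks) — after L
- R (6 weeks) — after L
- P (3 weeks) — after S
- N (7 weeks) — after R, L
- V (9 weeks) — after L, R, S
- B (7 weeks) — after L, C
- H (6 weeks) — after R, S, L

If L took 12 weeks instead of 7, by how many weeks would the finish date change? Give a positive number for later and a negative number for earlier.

5

Baseline: L→S→V = 7+6+9 = 22 → 22 weeks.
Since L is critical, the +5 change carries straight to that chain (now 27 weeks).
No other chain overtakes it, so the finish is 27 weeks.
Change in finish: 27 − 22 = +5 weeks.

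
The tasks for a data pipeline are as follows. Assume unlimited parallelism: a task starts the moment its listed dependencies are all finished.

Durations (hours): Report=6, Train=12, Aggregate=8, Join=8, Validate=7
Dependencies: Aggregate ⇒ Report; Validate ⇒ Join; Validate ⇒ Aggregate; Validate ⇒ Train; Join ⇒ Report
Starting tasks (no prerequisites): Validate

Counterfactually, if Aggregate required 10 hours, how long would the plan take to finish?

23

Baseline: Validate→Aggregate→Report = 7+8+6 = 21 → 21 hours.
Aggregate lies on that path, so at 10 hours the path becomes 23 hours.
The critical path is still Validate→Aggregate→Report; finish is now 23 hours.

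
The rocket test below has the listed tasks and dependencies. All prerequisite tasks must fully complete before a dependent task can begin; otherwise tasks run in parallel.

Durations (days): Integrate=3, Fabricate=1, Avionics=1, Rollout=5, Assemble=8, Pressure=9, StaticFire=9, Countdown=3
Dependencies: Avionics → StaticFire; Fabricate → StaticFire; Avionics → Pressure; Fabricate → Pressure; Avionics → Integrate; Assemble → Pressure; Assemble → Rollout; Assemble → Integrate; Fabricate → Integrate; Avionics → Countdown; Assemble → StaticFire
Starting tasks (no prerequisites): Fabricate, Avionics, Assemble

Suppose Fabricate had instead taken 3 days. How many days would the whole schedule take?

As given, the longest chain is Assemble→Pressure = 8+9 = 17, so the finish is 17 days.
Fabricate has 7 days of float (longest path through it is 10).
No other chain overtakes it, so the finish is 17 days.

17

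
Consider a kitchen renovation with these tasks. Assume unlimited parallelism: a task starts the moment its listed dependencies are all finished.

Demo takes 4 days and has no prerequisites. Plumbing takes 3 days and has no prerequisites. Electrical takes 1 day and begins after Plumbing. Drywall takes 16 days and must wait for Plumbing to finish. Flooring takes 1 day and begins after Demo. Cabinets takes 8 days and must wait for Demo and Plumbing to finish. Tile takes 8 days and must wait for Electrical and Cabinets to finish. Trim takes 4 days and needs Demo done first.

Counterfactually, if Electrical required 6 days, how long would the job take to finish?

20

The binding path is Demo→Cabinets→Tile = 4+8+8 = 20; finish at 20 days.
Electrical is off the critical path — its longest chain is 12 days, giving 8 of slack.
No other chain overtakes it, so the finish is 20 days.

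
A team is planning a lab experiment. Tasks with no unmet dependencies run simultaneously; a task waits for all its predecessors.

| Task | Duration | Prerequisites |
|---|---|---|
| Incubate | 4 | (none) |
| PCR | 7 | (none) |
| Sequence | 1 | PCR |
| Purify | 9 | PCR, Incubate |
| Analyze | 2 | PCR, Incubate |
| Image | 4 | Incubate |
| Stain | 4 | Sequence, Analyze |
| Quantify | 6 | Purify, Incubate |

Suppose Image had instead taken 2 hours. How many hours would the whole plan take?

Critical path before the change: PCR→Purify→Quantify = 7+9+6 = 22 giving 22 hours.
Image has 14 hours of float (longest path through it is 8).
No other chain overtakes it, so the finish is 22 hours.

22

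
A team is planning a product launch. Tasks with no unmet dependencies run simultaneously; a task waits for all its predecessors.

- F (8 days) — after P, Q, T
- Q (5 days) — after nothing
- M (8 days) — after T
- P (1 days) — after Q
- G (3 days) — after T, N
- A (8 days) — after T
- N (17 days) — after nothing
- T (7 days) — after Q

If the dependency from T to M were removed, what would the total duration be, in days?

Before: longest chain N→G = 17+3 = 20, finish 20.
Without T→M, M's earliest start moves from 12 to 0.
After: N→G = 17+3 = 20 → 20 days.

20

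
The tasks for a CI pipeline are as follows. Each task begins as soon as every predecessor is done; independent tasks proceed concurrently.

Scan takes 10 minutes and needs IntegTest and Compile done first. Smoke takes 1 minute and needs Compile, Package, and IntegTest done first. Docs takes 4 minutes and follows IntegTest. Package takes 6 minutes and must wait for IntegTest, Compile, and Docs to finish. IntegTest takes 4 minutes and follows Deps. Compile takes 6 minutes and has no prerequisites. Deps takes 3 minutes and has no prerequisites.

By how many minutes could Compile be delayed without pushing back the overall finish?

2

Deps→IntegTest→Docs→Package→Smoke = 3+4+4+6+1 = 18 sets the makespan at 18 minutes.
The longest chain containing Compile totals 16 minutes.
Slack of Compile = 2 − 0 = 2 minutes.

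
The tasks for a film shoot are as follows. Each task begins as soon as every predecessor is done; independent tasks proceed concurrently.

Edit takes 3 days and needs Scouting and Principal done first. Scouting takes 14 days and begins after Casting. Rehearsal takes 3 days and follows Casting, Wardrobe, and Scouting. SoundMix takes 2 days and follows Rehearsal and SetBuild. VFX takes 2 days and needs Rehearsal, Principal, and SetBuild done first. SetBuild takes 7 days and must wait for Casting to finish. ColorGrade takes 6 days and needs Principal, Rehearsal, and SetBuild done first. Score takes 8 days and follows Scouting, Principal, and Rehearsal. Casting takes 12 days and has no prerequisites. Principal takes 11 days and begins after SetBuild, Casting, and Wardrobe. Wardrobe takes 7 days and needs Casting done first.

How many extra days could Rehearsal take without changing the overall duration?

1

The longest chain is Casting→SetBuild→Principal→Score = 12+7+11+8 = 38; overall finish 38 days.
The longest chain containing Rehearsal totals 37 days.
Float = 38 − 37 = 1.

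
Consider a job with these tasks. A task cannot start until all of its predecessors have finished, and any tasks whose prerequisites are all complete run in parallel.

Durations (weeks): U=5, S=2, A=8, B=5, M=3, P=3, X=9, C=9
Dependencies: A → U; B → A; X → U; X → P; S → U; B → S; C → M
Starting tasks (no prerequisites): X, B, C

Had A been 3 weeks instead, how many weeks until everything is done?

Actual critical path: B→A→U = 5+8+5 = 18 ⇒ 18 weeks.
A is on the critical path; changing it to 3 makes that path 13 weeks.
The binding chain switches to X→U = 9+5 = 14; finish 14 weeks.

14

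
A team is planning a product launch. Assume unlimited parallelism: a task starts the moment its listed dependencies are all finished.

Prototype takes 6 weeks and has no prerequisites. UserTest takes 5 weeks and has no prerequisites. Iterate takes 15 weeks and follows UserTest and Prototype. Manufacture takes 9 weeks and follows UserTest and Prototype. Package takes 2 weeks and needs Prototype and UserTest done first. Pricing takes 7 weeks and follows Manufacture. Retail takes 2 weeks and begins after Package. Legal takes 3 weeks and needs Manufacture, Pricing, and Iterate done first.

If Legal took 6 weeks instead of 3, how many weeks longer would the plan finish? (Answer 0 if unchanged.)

3

The binding path is Prototype→Manufacture→Pricing→Legal = 6+9+7+3 = 25; finish at 25 weeks.
Legal is on the critical path; changing it to 6 makes that path 28 weeks.
No other chain overtakes it, so the finish is 28 weeks.
Change in finish: 28 − 25 = +3 weeks.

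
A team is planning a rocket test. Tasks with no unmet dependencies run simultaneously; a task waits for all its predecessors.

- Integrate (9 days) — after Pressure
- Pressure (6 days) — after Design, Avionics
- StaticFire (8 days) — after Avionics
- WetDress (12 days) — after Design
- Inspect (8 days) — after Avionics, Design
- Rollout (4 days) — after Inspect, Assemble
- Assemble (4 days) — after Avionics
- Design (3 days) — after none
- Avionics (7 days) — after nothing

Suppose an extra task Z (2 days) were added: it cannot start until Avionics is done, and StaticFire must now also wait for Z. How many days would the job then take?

22

Originally the job takes 22 days.
With Z inserted, StaticFire now waits for max(Avionics, Z).
New critical path: Avionics→Pressure→Integrate = 7+6+9 = 22 ⇒ 22 days.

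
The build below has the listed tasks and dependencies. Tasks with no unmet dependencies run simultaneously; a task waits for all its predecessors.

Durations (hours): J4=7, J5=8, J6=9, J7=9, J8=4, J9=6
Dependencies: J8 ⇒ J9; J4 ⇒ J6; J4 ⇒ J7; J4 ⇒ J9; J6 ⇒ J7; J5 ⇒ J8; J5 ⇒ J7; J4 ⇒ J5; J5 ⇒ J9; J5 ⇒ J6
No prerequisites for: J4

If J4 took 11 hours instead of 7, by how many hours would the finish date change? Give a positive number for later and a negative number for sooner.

Critical path before the change: J4→J5→J6→J7 = 7+8+9+9 = 33 giving 33 hours.
J4 is on the critical path; changing it to 11 makes that path 37 hours.
That remains the longest chain; total 37 hours.
Change in finish: 37 − 33 = +4 hours.

4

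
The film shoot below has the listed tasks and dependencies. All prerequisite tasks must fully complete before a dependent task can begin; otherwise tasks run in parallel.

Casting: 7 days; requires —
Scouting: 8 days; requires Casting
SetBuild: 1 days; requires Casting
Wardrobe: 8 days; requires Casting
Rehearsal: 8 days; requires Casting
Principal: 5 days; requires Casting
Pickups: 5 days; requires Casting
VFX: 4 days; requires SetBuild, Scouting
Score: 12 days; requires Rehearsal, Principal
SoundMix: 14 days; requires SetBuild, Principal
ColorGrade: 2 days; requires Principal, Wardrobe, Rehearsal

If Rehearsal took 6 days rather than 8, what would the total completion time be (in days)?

26

The binding path is Casting→Rehearsal→Score = 7+8+12 = 27; finish at 27 days.
Since Rehearsal is critical, the -2 change carries straight to that chain (now 25 days).
Now Casting→Principal→SoundMix = 7+5+14 = 26 is longest, so the finish becomes 26 days.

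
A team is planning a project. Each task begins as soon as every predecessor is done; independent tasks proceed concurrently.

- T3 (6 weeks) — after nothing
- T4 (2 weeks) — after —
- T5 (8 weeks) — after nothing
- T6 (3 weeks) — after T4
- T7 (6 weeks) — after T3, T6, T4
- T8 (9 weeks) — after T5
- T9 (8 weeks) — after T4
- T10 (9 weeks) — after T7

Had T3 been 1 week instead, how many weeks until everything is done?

Actual critical path: T3→T7→T10 = 6+6+9 = 21 ⇒ 21 weeks.
Since T3 is critical, the -5 change carries straight to that chain (now 16 weeks).
New critical path: T4→T6→T7→T10 = 2+3+6+9 = 20 ⇒ 20 weeks.

20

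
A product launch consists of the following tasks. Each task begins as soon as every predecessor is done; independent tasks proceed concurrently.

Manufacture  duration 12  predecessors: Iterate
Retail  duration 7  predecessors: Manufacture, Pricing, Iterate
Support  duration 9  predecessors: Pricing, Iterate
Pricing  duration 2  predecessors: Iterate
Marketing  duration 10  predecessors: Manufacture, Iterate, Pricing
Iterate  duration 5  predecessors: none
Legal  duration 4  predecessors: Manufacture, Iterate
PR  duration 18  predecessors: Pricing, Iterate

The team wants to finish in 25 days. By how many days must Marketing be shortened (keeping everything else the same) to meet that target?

2

Current finish: 27 days; target: 25.
Marketing is on every critical path, so each day cut from Marketing cuts the finish by one (this holds down to a finish of 25).
Need 27 − 25 = 2 days off Marketing → Marketing becomes 8 days, finish becomes 25.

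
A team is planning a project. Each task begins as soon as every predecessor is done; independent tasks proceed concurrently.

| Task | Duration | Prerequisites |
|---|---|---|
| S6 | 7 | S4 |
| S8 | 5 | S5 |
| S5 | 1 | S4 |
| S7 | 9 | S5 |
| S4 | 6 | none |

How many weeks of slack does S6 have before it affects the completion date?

3

Critical path: S4→S5→S7 = 6+1+9 = 16, so the finish is 16 weeks.
Longest path through S6: 13 weeks (earliest finish 13, latest finish 16).
Float = 16 − 13 = 3.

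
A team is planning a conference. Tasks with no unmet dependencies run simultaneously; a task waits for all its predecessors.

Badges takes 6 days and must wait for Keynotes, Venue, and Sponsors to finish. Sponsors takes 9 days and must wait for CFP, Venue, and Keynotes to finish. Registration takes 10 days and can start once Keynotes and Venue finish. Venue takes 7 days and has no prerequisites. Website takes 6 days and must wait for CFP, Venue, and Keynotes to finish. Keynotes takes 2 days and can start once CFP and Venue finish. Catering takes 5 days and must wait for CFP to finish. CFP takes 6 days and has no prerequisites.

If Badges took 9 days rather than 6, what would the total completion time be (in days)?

Baseline: Venue→Keynotes→Sponsors→Badges = 7+2+9+6 = 24 → 24 days.
Since Badges is critical, the +3 change carries straight to that chain (now 27 days).
The critical path is still Venue→Keynotes→Sponsors→Badges; finish is now 27 days.

27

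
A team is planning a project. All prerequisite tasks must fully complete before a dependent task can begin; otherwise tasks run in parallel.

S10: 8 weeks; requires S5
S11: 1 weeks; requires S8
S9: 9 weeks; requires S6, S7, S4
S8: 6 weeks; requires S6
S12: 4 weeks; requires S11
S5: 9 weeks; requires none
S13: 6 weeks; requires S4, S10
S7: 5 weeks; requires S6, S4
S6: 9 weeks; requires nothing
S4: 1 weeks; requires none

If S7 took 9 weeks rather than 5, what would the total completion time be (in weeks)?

27

As given, the longest chain is S6→S7→S9 = 9+5+9 = 23, so the finish is 23 weeks.
S7 is on the critical path; changing it to 9 makes that path 27 weeks.
No other chain overtakes it, so the finish is 27 weeks.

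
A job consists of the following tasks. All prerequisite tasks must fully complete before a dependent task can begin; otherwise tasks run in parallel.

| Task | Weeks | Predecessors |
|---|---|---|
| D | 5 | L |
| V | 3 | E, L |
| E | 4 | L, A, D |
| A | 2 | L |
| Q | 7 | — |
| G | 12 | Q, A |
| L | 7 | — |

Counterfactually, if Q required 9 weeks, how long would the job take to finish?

Critical path before the change: L→A→G = 7+2+12 = 21 giving 21 weeks.
The longest path through Q is only 19 weeks, so Q has float 2.
No other chain overtakes it, so the finish is 21 weeks.

21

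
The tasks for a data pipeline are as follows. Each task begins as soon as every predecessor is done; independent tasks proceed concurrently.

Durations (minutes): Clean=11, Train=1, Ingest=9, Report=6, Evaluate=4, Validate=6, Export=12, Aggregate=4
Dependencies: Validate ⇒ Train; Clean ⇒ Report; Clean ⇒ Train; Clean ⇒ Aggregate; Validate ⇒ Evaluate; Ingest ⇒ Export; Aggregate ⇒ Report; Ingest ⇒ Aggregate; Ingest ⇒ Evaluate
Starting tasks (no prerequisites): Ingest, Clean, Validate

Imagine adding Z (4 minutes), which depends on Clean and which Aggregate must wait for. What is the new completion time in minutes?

25

Originally the plan takes 21 minutes.
With Z inserted, Aggregate now waits for max(Clean, Ingest, Z).
New critical path: Clean→Z→Aggregate→Report = 11+4+4+6 = 25 ⇒ 25 minutes.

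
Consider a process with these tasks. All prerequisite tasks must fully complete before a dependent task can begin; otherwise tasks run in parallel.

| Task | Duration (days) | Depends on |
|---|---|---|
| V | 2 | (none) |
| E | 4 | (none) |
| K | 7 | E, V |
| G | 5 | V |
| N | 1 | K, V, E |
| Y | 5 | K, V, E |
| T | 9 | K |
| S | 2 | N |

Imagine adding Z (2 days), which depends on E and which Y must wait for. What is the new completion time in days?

20

Originally the project takes 20 days.
With Z inserted, Y now waits for max(K, V, E, Z).
New critical path: E→K→T = 4+7+9 = 20 ⇒ 20 days.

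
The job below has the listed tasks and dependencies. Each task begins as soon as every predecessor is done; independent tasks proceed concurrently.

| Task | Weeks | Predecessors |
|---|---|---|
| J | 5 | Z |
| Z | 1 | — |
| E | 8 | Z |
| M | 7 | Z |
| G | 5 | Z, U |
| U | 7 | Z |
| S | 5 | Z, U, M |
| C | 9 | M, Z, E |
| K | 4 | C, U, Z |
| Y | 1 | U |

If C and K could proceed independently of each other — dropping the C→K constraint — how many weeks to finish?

Before: longest chain Z→E→C→K = 1+8+9+4 = 22, finish 22.
Without C→K, K's earliest start moves from 18 to 8.
The longest chain is now Z→E→C = 1+8+9 = 18, so the schedule takes 18 weeks.

18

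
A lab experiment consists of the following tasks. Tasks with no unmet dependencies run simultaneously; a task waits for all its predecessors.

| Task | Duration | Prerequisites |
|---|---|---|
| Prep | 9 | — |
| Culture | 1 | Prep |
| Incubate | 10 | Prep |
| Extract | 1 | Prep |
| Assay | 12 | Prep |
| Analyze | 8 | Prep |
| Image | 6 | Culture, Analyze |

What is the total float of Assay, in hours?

Prep→Analyze→Image = 9+8+6 = 23 sets the makespan at 23 hours.
The longest chain containing Assay totals 21 hours.
Float = 23 − 21 = 2.

2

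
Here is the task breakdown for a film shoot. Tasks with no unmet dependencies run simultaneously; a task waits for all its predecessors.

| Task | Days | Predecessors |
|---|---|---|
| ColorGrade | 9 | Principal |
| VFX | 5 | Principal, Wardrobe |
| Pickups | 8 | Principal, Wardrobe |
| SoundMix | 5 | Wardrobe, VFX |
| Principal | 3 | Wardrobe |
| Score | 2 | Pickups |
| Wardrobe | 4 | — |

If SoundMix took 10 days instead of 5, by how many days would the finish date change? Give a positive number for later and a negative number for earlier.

5

As given, the longest chain is Wardrobe→Principal→VFX→SoundMix = 4+3+5+5 = 17, so the finish is 17 days.
Since SoundMix is critical, the +5 change carries straight to that chain (now 22 days).
No other chain overtakes it, so the finish is 22 days.
Change in finish: 22 − 17 = +5 days.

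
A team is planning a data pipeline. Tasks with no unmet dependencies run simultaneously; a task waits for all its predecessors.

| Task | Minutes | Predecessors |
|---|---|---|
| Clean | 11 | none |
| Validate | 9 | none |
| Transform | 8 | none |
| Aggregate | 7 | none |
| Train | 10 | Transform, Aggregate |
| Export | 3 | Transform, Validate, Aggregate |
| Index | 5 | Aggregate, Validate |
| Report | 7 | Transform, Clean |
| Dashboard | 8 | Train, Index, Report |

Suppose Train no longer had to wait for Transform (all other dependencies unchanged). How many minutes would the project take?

Original critical path: Clean→Report→Dashboard = 11+7+8 = 26 ⇒ 26 minutes.
Without Transform→Train, Train's earliest start moves from 8 to 7.
After: Clean→Report→Dashboard = 11+7+8 = 26 → 26 minutes.

26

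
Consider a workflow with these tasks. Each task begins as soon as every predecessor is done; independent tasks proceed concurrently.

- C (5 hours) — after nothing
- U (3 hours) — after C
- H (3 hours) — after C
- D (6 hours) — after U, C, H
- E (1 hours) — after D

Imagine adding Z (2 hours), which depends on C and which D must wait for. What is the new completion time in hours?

15

Originally the workflow takes 15 hours.
With Z inserted, D now waits for max(U, C, H, Z).
New critical path: C→U→D→E = 5+3+6+1 = 15 ⇒ 15 hours.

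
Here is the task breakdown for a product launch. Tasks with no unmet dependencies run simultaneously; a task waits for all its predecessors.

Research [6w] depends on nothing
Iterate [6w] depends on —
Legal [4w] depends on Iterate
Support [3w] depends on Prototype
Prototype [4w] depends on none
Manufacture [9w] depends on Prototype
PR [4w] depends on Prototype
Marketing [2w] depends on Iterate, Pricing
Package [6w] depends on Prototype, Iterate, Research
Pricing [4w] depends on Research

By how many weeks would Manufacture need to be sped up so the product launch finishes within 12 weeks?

Current finish: 13 weeks; target: 12.
Manufacture is on every critical path, so each week cut from Manufacture cuts the finish by one (this holds down to a finish of 12).
Need 13 − 12 = 1 week off Manufacture → Manufacture becomes 8 weeks, finish becomes 12.

1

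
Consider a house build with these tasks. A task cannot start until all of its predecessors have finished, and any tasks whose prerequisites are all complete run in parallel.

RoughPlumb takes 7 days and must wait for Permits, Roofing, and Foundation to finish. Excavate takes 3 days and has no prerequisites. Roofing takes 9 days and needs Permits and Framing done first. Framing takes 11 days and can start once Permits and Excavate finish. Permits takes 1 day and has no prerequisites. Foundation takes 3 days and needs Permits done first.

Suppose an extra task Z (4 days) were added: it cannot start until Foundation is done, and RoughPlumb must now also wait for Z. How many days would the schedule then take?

Originally the schedule takes 30 days.
With Z inserted, RoughPlumb now waits for max(Permits, Roofing, Foundation, Z).
New critical path: Excavate→Framing→Roofing→RoughPlumb = 3+11+9+7 = 30 ⇒ 30 days.

30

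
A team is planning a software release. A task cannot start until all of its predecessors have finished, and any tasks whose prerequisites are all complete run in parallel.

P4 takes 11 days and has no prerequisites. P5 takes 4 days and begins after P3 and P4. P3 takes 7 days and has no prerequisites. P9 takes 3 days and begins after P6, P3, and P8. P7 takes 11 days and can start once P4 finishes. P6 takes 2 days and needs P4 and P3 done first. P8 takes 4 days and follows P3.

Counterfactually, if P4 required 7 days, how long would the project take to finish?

Baseline: P4→P7 = 11+11 = 22 → 22 days.
P4 is on the critical path; changing it to 7 makes that path 18 days.
That remains the longest chain; total 18 days.

18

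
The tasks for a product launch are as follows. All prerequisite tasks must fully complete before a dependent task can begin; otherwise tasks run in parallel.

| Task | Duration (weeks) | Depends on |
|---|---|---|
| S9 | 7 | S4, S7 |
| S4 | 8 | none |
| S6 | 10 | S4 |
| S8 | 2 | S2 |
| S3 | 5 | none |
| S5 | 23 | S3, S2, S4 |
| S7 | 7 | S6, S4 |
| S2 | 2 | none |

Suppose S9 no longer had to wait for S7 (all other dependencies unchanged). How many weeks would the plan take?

31

Original critical path: S4→S6→S7→S9 = 8+10+7+7 = 32 ⇒ 32 weeks.
Without S7→S9, S9's earliest start moves from 25 to 8.
The longest chain is now S4→S5 = 8+23 = 31, so the plan takes 31 weeks.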